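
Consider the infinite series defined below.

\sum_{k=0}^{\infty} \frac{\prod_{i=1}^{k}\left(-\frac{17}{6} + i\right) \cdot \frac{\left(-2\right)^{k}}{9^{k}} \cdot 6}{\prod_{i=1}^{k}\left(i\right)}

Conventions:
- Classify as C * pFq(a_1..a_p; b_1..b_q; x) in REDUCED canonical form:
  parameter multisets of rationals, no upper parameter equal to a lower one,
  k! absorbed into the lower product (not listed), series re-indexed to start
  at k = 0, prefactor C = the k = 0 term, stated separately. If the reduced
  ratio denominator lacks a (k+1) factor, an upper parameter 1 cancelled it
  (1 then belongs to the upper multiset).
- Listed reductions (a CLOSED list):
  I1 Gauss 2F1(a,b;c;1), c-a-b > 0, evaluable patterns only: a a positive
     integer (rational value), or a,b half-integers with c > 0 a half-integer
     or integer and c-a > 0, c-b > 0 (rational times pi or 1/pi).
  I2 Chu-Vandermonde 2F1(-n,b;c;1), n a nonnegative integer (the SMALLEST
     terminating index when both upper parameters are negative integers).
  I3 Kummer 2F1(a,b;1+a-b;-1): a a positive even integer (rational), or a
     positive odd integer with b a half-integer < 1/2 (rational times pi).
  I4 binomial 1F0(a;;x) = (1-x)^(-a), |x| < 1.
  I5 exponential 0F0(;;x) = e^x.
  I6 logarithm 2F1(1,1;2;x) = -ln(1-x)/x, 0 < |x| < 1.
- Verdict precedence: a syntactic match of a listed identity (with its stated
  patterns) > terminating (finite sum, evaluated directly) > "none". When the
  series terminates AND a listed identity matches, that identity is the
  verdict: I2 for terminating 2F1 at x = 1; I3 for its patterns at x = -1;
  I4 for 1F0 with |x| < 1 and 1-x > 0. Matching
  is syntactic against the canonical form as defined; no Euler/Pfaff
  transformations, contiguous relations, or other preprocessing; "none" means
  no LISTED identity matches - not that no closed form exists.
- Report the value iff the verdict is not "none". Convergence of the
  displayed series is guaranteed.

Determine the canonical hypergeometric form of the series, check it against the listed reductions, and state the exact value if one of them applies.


Classification (C = 6): 1F0 with upper {-\frac{11}{6}}, lower {-}, argument x = -\frac{2}{9}. Verdict: the I4 binomial reduction matches (the 1F0 binomial series: exponent 11/6, x = -\frac{2}{9}). Its exact value is 6 \cdot \left(\frac{11}{9}\right)^{\frac{11}{6}}.

The tell: with t_0 = 6, the running product (prefactor 6) telescopes to a rising factorial.
Adjacent-term ratio: r(k) = -\frac{2}{9} * (k-\frac{11}{6}) / [(k+1)] - rational in k, leading ratio -\frac{2}{9}; with t_0 = 6, classification follows.


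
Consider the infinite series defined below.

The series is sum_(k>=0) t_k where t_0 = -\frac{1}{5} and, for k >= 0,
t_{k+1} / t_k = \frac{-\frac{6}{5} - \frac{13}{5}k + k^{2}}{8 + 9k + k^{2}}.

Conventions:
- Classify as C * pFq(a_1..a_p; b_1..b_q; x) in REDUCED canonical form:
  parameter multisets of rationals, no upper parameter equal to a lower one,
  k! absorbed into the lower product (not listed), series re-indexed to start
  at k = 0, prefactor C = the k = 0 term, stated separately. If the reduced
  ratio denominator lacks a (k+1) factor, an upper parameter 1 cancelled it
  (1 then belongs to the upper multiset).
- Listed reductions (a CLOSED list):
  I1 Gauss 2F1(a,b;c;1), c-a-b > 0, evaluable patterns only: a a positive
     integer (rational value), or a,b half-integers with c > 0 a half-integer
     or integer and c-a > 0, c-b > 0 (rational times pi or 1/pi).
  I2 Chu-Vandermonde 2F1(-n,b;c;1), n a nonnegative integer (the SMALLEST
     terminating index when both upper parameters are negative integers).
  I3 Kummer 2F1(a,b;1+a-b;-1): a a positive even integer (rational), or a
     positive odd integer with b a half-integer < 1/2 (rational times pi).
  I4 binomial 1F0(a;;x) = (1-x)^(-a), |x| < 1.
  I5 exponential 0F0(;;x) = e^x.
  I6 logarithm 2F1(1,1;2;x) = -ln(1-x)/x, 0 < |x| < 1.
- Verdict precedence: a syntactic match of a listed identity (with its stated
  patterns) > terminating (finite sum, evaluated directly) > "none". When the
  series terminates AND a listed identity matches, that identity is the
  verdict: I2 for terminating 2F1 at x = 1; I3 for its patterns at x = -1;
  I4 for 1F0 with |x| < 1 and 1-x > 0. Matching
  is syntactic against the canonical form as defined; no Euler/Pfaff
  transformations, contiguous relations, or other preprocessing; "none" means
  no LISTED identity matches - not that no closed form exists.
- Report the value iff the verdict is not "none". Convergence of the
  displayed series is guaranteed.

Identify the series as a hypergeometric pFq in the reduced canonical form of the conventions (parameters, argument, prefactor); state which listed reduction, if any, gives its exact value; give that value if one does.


Canonical form: C = -\frac{1}{5} times 2F1 with upper {-3, \frac{2}{5}}, lower {8}, x = 1. Verdict: this is the Chu-Vandermonde identity I2 (terminating 2F1 at x = 1 with n = 3, b = 2/5, c = 8). Sum: -\frac{1634}{9375}.

Key observation: from the first term -\frac{1}{5}: roots of the ratio polynomials (C = -1/5, x = 1) are the negated parameters.
Adjacent-term ratio: r(k) = 1 * (k-3) (k+\frac{2}{5}) / [(k+8) (k+1)] - rational in k, leading ratio 1; with t_0 = -\frac{1}{5}, classification follows.


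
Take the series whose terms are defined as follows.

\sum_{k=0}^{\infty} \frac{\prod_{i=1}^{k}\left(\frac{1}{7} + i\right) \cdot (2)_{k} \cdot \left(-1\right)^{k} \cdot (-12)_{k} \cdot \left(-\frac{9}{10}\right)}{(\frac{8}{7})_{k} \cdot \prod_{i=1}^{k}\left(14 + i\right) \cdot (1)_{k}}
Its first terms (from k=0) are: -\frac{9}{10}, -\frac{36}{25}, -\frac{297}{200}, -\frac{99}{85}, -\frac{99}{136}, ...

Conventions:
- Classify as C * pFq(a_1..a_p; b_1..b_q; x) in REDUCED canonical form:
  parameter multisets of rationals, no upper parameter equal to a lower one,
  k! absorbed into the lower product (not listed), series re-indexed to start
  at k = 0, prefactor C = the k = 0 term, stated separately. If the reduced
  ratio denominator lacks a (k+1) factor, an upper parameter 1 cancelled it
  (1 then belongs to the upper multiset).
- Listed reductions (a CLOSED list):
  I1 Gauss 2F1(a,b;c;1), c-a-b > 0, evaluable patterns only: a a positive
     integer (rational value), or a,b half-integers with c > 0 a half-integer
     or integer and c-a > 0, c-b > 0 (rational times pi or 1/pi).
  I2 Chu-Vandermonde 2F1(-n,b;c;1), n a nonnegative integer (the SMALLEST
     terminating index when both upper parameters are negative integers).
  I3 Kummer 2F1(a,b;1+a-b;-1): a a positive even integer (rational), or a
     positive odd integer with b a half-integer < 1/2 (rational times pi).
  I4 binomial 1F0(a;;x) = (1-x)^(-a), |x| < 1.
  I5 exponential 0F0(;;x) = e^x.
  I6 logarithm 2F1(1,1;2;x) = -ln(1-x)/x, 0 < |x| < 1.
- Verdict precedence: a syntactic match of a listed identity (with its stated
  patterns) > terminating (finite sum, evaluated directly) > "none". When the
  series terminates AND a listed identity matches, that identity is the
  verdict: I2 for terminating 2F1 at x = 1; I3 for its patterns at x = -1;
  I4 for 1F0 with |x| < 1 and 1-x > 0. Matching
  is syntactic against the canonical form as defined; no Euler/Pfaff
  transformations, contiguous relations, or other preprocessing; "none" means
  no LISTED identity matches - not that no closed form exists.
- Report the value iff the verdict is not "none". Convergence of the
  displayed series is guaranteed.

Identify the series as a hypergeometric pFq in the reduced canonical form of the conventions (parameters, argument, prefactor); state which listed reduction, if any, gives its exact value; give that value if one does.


Reduced: x = -1, 2F1, upper = {-12, 2}, lower = {15}, C = -\frac{9}{10}. Verdict: Kummer's theorem (I3) applies (x = -1; c = 15 equals 1+a-b for upper {-12, 2}: listed pattern). Its exact value is -\frac{63}{10}.

The tell: t_0 = -\frac{9}{10} here, and the running product (prefactor -9/10) telescopes to a rising factorial.
Consecutive-term ratio: r(k) = -1 * (k-12) (k+2) / [(k+15) (k+1)] - poly over poly, x = -1 from leading terms; C = -\frac{9}{10} at k = 0.


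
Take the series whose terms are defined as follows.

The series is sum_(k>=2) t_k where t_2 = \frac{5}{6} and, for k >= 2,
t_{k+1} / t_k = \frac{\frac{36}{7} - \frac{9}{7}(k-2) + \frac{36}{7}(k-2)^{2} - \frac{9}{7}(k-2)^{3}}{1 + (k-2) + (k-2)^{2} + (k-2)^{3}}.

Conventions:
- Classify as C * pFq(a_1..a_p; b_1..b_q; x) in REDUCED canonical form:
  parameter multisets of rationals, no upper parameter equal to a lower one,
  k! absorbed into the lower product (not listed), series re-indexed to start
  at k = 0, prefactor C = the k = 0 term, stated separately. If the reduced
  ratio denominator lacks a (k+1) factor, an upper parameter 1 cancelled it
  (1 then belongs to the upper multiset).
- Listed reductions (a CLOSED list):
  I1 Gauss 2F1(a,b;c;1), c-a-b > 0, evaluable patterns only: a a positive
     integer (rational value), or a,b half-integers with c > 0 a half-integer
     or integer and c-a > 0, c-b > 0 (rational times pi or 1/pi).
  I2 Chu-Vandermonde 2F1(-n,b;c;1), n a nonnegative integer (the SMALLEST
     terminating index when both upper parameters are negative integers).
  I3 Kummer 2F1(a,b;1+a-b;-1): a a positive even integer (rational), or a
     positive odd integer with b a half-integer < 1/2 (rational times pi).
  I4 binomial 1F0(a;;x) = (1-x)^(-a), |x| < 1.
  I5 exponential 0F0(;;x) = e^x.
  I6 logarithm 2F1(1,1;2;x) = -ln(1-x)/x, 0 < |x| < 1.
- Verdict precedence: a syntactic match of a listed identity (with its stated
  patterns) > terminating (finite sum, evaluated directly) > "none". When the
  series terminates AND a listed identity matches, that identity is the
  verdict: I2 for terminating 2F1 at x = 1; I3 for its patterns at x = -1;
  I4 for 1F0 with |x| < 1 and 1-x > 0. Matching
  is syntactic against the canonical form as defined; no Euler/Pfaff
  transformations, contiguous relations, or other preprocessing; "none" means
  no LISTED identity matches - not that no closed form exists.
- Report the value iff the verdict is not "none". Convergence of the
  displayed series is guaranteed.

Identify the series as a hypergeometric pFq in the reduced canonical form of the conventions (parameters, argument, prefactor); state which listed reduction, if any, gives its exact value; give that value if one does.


Prefactor \frac{5}{6}, argument -\frac{9}{7}: 1F0 with upper {-4} over lower {-}. Verdict: terminating - upper parameter -4 makes this a finite sum (last index 4), evaluated exactly. Exact value: \frac{163840}{7203}.

Key step: x = -\frac{9}{7} and factor the ratio over Q (prefactor 5/6): negated roots = parameters.
Term ratio: r(k) = -\frac{9}{7} * (k-4) / [(k+1)] - poly over poly, x = -\frac{9}{7} from leading terms; C = \frac{5}{6} at k = 0.


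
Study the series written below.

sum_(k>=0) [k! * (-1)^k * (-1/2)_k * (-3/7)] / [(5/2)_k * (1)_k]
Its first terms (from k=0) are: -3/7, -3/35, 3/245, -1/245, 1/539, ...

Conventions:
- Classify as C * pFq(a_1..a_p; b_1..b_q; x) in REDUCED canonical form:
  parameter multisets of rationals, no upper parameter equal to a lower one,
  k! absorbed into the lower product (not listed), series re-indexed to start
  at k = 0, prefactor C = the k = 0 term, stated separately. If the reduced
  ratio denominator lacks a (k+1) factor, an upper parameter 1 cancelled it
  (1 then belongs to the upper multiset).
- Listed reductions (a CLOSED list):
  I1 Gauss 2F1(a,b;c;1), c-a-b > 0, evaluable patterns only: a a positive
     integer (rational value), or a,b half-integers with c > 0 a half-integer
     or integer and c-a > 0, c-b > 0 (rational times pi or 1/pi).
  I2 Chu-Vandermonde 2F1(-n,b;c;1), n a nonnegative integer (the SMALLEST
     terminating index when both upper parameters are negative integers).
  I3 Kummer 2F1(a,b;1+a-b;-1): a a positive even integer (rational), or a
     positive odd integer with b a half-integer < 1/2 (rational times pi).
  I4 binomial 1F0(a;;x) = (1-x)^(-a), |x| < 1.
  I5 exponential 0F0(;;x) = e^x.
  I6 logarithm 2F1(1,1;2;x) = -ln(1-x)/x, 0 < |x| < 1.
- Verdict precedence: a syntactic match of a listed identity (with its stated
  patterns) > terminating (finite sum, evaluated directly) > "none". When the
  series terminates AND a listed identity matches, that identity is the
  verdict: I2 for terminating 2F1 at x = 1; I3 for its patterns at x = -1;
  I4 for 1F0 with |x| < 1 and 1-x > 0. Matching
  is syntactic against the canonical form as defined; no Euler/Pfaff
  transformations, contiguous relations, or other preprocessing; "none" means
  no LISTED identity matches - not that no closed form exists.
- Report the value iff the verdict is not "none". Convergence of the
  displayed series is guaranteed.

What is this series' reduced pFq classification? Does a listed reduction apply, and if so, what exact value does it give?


Structural cue: x = (-1) and (1)_k (C = -3/7) is k! itself.
Term ratio: r(k) = (-1) * (k-1/2) (k+1) / [(k+5/2) (k+1)] - rational in k. x = (-1); t_0 = -3/7; negate the roots.

Canonical form: C = -3/7 times 2F1 with upper {-1/2, 1}, lower {5/2}, x = -1. Verdict: Kummer (I3) matches (x = -1; c = 5/2 equals 1+a-b for upper {-1/2, 1}: listed pattern). Hence: (-9/56) * pi.


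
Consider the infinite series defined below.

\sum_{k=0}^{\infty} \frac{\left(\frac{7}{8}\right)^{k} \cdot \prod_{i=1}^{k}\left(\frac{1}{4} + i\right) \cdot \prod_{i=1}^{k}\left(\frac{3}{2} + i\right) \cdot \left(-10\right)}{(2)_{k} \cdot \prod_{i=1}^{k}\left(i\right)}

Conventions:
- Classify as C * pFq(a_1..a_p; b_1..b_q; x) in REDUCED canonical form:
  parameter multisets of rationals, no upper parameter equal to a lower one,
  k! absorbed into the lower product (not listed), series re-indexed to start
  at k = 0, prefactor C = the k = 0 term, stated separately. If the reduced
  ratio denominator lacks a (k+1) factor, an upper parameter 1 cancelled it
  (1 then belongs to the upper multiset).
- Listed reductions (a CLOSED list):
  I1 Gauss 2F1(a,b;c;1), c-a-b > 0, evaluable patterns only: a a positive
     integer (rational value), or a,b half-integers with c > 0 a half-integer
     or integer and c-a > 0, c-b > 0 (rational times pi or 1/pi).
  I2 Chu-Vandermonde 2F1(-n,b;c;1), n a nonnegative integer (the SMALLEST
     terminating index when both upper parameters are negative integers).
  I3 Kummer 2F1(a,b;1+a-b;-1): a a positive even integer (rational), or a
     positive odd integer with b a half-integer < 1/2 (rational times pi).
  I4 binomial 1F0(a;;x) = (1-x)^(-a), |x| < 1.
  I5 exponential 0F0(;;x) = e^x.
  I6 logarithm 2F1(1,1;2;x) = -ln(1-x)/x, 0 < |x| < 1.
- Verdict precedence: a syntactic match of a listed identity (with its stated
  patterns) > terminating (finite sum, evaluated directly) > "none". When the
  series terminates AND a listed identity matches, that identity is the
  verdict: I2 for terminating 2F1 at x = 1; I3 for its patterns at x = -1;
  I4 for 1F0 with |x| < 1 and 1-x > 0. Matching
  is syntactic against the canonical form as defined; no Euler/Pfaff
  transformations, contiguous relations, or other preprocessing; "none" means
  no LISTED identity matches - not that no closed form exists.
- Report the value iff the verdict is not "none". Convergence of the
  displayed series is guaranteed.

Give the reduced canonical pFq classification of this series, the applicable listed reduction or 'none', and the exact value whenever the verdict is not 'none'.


Reduced: x = \frac{7}{8}, 2F1, upper = {\frac{5}{4}, \frac{5}{2}}, lower = {2}, C = -10. Verdict: no listed reduction: x = \frac{7}{8} and upper {\frac{5}{4}, \frac{5}{2}} fail every I1-I6 pattern.

Structural cue: t_0 being -10, the product of the first k integers (prefactor -10) is k!.
Adjacent-term ratio: r(k) = \frac{7}{8} * (k+\frac{5}{4}) (k+\frac{5}{2}) / [(k+2) (k+1)] - rational in k, leading ratio \frac{7}{8}; with t_0 = -10, classification follows.


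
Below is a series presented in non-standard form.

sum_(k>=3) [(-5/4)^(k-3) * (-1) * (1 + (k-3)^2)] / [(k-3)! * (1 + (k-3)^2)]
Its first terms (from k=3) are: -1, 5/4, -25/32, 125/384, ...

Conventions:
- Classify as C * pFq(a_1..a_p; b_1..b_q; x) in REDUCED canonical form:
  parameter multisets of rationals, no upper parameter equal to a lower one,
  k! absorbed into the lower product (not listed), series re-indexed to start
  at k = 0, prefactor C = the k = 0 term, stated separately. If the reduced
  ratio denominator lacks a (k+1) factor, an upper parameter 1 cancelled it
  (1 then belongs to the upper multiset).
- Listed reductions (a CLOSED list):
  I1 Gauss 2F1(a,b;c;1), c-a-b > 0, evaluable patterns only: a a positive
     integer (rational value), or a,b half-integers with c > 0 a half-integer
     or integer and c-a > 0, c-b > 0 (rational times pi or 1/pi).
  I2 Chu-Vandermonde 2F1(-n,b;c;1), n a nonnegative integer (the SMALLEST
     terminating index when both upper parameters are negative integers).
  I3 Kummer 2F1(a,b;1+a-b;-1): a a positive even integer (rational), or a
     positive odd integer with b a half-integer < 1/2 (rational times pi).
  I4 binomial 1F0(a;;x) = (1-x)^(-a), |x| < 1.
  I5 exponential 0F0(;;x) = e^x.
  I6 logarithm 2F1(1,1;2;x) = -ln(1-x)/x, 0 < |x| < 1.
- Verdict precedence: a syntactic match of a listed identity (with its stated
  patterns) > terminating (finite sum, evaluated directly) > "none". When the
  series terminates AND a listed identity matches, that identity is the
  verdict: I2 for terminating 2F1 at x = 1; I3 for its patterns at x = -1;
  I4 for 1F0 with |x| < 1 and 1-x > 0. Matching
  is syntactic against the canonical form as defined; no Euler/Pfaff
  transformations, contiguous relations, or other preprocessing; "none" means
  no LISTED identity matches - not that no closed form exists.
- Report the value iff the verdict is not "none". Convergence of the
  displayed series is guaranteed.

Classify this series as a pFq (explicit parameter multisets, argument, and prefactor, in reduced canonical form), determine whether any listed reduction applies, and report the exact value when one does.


This is -1 * 0F0(-; -; -5/4) in reduced canonical form. Verdict: the I5 exponential reduction matches (the 0F0 exponential series at x = -5/4). Its exact value is (-1) * e^(-5/4).

Structural cue: with t_0 = -1, k^2 + 1 divides numerator and denominator alike; C = -1 after cancelling.
Consecutive-term ratio: r(k) = (-5/4) * 1 / [(k+1)] - rational; roots negated = parameters, x = (-5/4), C = -1.


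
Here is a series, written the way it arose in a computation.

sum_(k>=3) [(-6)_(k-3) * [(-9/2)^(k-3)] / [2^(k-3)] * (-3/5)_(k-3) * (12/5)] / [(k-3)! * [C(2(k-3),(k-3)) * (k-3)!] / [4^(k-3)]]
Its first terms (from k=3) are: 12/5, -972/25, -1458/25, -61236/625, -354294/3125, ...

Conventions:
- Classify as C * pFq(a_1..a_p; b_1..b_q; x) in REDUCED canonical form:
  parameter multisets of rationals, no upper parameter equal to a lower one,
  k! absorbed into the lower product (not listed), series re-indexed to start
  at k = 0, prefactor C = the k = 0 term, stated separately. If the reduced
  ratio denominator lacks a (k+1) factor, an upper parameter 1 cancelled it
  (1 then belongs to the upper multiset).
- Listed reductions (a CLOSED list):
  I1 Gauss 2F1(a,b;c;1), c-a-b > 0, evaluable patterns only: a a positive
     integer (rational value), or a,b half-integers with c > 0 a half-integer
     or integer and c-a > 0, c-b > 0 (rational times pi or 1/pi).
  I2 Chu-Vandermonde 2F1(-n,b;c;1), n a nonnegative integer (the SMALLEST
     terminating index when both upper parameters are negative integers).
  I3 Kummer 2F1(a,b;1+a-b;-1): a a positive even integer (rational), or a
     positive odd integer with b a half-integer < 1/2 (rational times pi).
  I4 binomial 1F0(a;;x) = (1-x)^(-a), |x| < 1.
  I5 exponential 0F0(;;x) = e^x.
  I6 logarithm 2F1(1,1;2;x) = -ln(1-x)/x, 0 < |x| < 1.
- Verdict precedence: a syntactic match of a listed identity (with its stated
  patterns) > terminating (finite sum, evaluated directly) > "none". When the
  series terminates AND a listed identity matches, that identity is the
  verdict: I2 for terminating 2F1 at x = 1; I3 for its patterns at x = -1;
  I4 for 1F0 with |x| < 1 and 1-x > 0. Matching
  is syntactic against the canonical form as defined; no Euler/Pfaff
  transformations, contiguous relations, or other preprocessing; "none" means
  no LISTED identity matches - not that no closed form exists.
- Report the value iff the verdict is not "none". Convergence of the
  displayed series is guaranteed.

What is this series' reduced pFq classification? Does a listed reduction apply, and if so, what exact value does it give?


At argument -9/4: a 2F1 with upper {-6, -3/5}, lower {1/2}, scaled by C = 12/5. Verdict: terminating - upper -6 stops the sum at k = 6; the 7 terms are added exactly. Exact value: -158739987/390625.

Key step: x = (-9/4) and the lower central binomial (C = 12/5, x = -9/4) hides (1/2)_k.
Consecutive-term ratio: r(k) = (-9/4) * (k-6) (k-3/5) / [(k+1/2) (k+1)] ; factor over Q: parameters, x = (-9/4), and C = 12/5.


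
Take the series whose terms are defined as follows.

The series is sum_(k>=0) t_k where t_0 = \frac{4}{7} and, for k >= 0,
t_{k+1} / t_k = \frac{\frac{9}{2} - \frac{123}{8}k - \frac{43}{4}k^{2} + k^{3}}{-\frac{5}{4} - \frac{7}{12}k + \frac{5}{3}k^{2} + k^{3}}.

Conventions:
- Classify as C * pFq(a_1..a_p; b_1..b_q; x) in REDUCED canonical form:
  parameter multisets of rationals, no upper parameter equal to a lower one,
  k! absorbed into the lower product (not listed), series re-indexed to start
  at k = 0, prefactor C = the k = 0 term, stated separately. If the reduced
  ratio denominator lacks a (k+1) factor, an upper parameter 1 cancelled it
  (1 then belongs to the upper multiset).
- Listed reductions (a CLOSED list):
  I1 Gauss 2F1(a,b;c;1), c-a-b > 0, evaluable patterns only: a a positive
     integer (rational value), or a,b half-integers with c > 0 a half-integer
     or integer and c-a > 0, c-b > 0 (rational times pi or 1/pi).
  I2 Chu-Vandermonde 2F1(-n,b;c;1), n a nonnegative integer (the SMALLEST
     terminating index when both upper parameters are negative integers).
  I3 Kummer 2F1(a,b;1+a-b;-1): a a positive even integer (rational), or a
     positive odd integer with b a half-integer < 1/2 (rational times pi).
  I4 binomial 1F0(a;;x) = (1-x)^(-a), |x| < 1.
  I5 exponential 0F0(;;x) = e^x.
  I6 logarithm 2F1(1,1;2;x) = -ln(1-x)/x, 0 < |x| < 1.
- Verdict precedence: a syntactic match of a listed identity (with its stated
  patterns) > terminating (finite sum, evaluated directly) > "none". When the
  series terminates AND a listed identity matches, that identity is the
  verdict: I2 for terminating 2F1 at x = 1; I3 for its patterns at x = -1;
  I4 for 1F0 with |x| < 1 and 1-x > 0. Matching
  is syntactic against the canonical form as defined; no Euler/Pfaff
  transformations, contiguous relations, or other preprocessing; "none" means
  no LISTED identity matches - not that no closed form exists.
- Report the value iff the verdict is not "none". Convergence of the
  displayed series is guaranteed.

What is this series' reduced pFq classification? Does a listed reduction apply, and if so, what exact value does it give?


Reduced: x = 1, 2F1, upper = {-12, -\frac{1}{4}}, lower = {-\frac{5}{6}}, C = \frac{4}{7}. Verdict: Chu-Vandermonde (I2) fires (terminating 2F1 at x = 1 with n = 12, b = -1/4, c = -\frac{5}{6}). Hence: \frac{5440846503865}{2868212644864}.

Key observation: t_0 being \frac{4}{7}, the ratio is unreduced: k + 3/2 divides both sides (C = 4/7, x = 1).
Term ratio: r(k) = 1 * (k-12) (k-\frac{1}{4}) / [(k-\frac{5}{6}) (k+1)] - poly over poly, x = 1 from leading terms; C = \frac{4}{7} at k = 0.


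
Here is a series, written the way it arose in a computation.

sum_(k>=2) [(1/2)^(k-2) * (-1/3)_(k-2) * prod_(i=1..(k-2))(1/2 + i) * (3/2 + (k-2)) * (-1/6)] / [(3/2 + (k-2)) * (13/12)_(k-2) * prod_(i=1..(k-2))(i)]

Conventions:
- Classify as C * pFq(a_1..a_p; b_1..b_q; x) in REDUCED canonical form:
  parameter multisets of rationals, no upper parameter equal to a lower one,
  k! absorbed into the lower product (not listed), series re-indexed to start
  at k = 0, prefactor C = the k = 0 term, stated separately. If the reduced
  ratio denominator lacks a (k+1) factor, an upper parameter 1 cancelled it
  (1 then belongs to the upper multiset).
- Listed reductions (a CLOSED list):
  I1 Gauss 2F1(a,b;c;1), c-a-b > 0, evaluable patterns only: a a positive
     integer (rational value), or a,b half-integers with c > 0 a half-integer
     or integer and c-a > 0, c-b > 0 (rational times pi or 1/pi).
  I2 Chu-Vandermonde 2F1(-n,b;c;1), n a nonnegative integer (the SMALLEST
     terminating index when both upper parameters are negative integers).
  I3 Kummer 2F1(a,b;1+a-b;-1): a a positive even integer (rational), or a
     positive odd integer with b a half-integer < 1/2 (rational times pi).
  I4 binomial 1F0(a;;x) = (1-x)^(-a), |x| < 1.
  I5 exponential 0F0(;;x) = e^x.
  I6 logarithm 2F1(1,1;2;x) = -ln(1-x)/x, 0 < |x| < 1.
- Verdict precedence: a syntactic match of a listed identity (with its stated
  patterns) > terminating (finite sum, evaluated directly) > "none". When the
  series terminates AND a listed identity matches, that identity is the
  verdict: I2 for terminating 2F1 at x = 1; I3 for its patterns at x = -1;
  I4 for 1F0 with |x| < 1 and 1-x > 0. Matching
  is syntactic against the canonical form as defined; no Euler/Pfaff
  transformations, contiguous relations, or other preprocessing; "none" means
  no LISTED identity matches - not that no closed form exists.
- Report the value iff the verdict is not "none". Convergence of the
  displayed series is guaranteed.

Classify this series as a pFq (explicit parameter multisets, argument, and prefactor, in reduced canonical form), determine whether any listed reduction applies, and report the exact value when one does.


Reduced: x = 1/2, 2F1, upper = {-1/3, 3/2}, lower = {13/12}, C = -1/6. Verdict: none. Every listed pattern misses the 2F1 form at 1/2, upper {-1/3, 3/2}.

The tell: with t_0 = -1/6, the running product (prefactor -1/6) telescopes to a rising factorial.
Step ratio: r(k) = (1/2) * (k-1/3) (k+3/2) / [(k+13/12) (k+1)] - rational; roots negated = parameters, x = (1/2), C = -1/6.


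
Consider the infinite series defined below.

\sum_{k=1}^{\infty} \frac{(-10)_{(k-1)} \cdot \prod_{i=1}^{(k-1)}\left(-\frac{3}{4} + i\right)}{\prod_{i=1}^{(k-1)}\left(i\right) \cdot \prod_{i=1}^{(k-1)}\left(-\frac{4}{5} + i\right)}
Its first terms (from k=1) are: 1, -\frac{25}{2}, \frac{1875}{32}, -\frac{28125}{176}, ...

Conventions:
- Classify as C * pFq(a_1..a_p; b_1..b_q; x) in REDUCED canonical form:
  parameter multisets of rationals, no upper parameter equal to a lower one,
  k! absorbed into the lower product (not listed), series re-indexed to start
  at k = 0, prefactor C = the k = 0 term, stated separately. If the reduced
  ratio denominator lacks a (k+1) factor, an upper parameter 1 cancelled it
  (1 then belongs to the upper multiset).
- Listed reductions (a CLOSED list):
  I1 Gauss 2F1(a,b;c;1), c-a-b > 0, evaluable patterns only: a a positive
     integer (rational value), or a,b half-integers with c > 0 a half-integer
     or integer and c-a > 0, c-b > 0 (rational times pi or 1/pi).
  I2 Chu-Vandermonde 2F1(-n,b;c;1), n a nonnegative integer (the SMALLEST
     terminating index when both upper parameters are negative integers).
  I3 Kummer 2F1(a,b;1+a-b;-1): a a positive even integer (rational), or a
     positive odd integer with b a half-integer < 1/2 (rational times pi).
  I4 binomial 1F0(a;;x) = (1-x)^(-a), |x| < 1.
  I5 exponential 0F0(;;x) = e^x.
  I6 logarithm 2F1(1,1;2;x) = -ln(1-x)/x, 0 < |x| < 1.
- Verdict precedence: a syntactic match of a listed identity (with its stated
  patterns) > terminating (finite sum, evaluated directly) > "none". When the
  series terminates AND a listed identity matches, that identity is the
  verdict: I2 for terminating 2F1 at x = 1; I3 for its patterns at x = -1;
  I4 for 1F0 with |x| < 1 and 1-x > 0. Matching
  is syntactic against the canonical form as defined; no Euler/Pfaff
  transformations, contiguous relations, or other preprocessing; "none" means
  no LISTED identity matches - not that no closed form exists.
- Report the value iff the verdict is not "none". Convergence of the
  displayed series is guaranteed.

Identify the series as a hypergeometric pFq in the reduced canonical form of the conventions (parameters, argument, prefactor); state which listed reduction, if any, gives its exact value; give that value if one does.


x = 1 here; the reduced form reads 2F1, upper {-10, \frac{1}{4}}, lower {\frac{1}{5}}, C = 1. Verdict: this is the Chu-Vandermonde identity I2 (terminating 2F1 at x = 1 with n = 10, b = 1/4, c = \frac{1}{5}). Hence: -\frac{1985296267579}{15694347370496}.

First insight: t_0 = 1 here, and the lower running product (C = 1, x = 1) is a rising factorial.
Ratio: r(k) = 1 * (k-10) (k+\frac{1}{4}) / [(k+\frac{1}{5}) (k+1)] - rational; roots negated = parameters, x = 1, C = 1.


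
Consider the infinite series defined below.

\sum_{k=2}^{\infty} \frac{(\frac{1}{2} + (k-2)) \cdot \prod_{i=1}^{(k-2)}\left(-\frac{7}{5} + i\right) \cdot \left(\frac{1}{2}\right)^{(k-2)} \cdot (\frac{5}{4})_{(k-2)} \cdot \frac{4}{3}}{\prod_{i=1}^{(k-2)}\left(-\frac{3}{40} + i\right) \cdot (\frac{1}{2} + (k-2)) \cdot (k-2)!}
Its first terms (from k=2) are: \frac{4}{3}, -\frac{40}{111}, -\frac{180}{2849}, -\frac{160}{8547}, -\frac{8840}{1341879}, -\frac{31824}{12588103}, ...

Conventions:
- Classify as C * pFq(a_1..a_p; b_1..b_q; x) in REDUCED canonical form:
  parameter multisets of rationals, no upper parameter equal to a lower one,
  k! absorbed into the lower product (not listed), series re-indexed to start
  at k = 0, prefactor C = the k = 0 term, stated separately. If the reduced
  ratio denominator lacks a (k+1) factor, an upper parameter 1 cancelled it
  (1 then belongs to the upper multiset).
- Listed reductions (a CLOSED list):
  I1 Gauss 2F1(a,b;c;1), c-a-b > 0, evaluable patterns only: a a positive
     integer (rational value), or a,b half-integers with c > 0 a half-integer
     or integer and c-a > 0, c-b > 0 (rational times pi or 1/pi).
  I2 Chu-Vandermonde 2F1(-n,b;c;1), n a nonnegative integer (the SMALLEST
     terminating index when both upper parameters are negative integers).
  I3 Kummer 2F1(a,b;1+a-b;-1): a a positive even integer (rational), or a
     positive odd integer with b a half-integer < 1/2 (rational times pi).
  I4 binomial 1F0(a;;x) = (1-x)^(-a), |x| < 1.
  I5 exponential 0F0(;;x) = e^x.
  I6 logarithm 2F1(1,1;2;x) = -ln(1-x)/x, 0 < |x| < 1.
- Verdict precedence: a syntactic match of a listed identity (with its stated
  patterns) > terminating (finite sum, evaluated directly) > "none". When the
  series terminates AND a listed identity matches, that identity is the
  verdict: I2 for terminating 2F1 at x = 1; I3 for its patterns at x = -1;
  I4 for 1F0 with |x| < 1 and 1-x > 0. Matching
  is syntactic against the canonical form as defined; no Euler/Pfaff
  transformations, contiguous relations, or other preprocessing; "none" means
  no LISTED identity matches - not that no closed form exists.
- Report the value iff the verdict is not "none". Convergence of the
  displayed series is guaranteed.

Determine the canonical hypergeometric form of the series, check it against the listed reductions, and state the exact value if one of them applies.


Structural cue: t_0 = \frac{4}{3} here, and the lower running product (prefactor 4/3) is a rising factorial.
Term ratio: r(k) = \frac{1}{2} * (k-\frac{2}{5}) (k+\frac{5}{4}) / [(k+\frac{37}{40}) (k+1)] - poly over poly, x = \frac{1}{2} from leading terms; C = \frac{4}{3} at k = 0.

x = \frac{1}{2} here; the reduced form reads 2F1, upper {-\frac{2}{5}, \frac{5}{4}}, lower {\frac{37}{40}}, C = \frac{4}{3}. Verdict: none here - no I1-I6 shape fits x = \frac{1}{2} with lower {\frac{37}{40}}.


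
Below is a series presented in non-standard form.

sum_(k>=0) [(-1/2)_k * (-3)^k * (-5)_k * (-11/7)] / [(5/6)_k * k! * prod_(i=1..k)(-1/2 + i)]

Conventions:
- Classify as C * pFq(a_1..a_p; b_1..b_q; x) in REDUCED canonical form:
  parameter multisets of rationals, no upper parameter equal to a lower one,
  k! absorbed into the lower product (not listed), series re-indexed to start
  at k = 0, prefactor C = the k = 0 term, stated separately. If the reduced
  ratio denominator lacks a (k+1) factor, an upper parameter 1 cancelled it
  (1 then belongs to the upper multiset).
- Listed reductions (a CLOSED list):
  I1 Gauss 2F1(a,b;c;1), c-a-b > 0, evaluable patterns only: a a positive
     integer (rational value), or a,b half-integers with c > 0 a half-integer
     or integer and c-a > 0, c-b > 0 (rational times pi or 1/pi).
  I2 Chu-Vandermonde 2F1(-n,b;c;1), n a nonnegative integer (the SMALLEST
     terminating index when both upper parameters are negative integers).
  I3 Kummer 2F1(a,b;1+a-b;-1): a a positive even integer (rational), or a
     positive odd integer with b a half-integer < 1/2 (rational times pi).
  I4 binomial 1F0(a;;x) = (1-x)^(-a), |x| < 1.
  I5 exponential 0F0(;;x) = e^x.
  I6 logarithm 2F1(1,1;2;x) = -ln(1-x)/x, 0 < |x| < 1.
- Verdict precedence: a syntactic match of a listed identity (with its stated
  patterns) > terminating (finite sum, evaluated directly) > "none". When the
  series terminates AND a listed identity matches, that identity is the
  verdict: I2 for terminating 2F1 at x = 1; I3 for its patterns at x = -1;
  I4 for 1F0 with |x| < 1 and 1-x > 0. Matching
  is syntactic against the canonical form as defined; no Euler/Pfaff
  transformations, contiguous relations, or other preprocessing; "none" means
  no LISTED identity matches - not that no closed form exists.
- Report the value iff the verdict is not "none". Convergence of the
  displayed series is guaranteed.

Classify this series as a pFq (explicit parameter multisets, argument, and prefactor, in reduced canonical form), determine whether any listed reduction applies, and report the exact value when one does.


x = -3 here; the reduced form reads 2F2, upper {-5, -1/2}, lower {1/2, 5/6}, C = -11/7. Verdict: terminating - upper -5 stops the sum at k = 5; the 6 terms are added exactly. Value: 46217399/555611.

First insight: t_0 = -11/7 here, and the lower running product (prefactor -11/7) is a rising factorial.
Adjacent-term ratio: r(k) = (-3) * (k-5) (k-1/2) / [(k+1/2) (k+5/6) (k+1)] ; factor over Q: parameters, x = (-3), and C = -11/7.


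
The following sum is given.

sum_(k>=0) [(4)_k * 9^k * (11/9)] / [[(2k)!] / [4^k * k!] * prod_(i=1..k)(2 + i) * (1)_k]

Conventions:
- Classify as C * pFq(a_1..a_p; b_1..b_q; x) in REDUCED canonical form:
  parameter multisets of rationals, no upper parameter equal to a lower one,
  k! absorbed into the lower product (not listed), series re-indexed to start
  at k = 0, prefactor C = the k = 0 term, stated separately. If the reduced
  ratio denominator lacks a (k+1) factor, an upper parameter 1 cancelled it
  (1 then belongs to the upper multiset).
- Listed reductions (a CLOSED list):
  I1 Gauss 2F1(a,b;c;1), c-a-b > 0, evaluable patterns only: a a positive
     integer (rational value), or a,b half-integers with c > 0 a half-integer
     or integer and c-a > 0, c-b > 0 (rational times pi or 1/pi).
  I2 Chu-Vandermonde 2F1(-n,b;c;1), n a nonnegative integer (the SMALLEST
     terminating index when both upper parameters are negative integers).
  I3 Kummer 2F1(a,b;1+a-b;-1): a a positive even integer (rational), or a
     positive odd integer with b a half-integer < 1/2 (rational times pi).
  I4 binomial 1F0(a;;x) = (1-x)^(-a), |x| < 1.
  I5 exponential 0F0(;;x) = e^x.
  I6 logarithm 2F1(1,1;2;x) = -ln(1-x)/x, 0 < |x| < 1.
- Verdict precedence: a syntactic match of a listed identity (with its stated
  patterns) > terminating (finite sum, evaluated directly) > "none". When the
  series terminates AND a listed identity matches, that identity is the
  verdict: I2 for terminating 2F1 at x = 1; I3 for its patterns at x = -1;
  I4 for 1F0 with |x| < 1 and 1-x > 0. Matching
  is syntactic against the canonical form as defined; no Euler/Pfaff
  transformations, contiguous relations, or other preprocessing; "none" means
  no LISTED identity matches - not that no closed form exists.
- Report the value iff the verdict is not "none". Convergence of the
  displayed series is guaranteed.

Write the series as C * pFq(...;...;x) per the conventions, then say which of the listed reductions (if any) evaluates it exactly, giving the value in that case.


Reduced: x = 9, 1F2, upper = {4}, lower = {1/2, 3}, C = 11/9. Verdict: none. Every listed pattern misses the 1F2 form at 9, upper {4}.

Structural cue: with t_0 = 11/9, the lower (2k)!/(4^k k!) block (C = 11/9) is (1/2)_k.
Ratio: r(k) = 9 * (k+4) / [(k+1/2) (k+3) (k+1)] - poly over poly, x = 9 from leading terms; C = 11/9 at k = 0.


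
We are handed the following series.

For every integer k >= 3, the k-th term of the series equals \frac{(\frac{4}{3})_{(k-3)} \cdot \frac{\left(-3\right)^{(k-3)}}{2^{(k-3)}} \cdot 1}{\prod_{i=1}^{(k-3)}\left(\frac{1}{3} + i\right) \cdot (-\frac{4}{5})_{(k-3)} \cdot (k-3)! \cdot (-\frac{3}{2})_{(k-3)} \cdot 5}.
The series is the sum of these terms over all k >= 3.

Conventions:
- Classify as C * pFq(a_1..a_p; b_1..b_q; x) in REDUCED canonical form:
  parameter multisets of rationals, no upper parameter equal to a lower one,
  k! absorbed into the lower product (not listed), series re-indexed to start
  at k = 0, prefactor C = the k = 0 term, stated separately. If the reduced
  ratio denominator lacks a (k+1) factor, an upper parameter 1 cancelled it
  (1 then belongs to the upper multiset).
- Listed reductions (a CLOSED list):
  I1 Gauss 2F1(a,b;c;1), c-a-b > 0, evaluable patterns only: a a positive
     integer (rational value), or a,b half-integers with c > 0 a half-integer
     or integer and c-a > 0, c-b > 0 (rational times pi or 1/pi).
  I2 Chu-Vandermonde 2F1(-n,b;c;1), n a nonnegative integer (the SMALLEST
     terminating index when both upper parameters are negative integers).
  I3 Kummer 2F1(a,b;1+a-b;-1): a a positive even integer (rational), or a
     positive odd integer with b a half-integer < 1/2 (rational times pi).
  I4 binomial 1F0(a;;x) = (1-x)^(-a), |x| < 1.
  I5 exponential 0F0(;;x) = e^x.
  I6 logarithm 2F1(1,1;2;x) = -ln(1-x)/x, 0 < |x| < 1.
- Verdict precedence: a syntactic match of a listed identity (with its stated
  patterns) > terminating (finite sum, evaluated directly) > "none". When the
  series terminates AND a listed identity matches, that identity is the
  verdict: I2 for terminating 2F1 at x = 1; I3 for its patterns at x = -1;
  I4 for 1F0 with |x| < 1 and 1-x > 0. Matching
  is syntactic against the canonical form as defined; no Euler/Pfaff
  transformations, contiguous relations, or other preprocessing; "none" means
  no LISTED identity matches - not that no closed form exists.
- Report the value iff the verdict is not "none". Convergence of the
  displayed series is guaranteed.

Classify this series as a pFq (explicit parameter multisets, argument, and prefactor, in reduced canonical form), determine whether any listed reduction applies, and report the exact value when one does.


Key step: from the first term \frac{1}{5}: the constant factors (C = 1/5) combine into one prefactor.
Term ratio: r(k) = -\frac{3}{2} * 1 / [(k-\frac{3}{2}) (k-\frac{4}{5}) (k+1)] - poly over poly, x = -\frac{3}{2} from leading terms; C = \frac{1}{5} at k = 0.

x = -\frac{3}{2} here; the reduced form reads 0F2, upper {-}, lower {-\frac{3}{2}, -\frac{4}{5}}, C = \frac{1}{5}. Verdict: none. A 0F2 with upper {-} fits none of I1-I6 at x = -\frac{3}{2}; the sum runs forever.


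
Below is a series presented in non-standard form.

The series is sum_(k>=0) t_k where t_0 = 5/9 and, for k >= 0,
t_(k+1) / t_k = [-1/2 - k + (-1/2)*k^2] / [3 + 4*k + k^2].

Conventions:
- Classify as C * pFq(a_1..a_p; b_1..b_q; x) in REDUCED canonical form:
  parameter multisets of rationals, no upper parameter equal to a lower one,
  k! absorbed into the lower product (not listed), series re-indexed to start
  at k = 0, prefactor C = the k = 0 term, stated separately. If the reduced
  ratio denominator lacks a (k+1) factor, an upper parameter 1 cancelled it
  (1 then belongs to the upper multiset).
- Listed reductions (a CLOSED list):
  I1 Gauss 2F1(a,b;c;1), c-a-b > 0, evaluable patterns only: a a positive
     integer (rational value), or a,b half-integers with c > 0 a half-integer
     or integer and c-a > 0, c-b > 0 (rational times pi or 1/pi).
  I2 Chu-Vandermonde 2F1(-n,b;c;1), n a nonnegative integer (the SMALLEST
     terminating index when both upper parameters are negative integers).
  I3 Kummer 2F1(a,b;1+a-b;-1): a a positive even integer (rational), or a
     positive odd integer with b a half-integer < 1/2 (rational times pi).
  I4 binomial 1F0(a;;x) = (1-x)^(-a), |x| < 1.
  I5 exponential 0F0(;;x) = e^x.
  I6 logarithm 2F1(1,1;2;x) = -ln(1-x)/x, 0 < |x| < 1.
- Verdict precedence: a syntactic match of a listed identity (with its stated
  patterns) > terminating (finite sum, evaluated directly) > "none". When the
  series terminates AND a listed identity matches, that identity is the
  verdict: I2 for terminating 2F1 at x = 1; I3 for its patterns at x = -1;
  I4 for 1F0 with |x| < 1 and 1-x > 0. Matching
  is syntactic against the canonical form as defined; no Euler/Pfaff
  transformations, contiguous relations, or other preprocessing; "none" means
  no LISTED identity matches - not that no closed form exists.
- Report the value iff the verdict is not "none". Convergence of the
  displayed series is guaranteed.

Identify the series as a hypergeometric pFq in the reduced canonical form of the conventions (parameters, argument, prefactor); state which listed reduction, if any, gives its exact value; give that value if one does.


Reduced: x = -1/2, 2F1, upper = {1, 1}, lower = {3}, C = 5/9. Verdict: none. Every listed pattern misses the 2F1 form at -1/2, upper {1, 1}.

The tell: from the first term 5/9: factor the ratio over Q (prefactor 5/9): negated roots = parameters.
Consecutive-term ratio: r(k) = (-1/2) * (k+1) (k+1) / [(k+3) (k+1)] ; factor over Q: parameters, x = (-1/2), and C = 5/9.
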